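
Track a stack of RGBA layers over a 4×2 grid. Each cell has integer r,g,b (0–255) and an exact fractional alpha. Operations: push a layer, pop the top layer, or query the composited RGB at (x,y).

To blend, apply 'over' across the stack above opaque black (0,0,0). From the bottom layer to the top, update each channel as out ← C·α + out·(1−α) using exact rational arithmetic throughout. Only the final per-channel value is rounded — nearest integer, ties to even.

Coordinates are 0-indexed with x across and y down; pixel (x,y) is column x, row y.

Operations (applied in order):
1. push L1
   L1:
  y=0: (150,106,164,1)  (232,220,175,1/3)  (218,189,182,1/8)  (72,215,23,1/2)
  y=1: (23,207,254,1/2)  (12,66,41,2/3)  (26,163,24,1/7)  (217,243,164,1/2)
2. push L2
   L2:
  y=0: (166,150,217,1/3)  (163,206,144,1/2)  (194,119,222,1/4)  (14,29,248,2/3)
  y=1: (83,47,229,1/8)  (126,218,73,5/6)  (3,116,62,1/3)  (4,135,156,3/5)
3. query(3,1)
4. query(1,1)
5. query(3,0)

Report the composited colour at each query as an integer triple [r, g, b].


(3,1) stack=L1,L2; from [0,0,0]:
after L1 α=1/2: [217/2, 243/2, 82]
after L2 α=3/5: [229/5, 648/5, 632/5]
= [46, 130, 126]

(1,1) stack=L1,L2; from [0,0,0]:
L1 α=2/3: [8, 44, 82/3]
L2 α=5/6: [319/3, 189, 1177/18]
= [106, 189, 65]

query (3,0) [L1,L2] — begin 0,0,0
after L1 α=1/2: [36, 215/2, 23/2]
after L2 α=2/3: [64/3, 331/6, 1015/6]
→ [21, 55, 169]


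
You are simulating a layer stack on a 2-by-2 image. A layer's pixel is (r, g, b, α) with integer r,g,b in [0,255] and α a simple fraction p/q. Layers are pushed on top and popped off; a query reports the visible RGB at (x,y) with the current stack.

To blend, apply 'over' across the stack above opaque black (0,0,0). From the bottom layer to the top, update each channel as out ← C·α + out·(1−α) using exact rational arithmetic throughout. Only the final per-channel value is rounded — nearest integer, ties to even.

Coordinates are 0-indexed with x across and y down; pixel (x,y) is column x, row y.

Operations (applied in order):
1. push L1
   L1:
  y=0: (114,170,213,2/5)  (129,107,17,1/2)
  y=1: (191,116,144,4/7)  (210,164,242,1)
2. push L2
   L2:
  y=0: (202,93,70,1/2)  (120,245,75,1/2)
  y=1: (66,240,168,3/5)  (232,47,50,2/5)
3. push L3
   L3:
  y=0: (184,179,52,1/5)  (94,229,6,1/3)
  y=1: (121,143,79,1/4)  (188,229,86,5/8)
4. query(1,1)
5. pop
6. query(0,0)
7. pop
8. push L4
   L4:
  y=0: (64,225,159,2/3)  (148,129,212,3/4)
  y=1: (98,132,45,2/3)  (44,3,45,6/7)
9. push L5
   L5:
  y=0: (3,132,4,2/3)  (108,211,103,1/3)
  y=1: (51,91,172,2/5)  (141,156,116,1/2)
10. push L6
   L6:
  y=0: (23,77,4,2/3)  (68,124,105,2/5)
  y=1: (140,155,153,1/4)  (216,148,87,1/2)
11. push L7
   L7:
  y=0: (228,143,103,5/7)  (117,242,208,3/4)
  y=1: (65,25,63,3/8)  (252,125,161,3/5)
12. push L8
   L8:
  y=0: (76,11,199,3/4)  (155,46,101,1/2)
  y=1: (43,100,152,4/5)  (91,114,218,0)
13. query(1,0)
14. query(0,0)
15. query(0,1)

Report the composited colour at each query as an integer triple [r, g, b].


at x=1,y=1 over L1,L2,L3:
L1 α=1: [210, 164, 242]
L2 α=2/5: [1094/5, 586/5, 826/5]
L3 α=5/8: [3991/20, 7483/40, 1157/10]
→ [200, 187, 116]

query (0,0) [L1,L2] — begin 0,0,0
after L1 α=2/5: [228/5, 68, 426/5]
after L2 α=1/2: [619/5, 161/2, 388/5]
rounded: [124, 80, 78]

at x=1,y=0 over L1,L4,L5,L6,L7,L8:
+L1 (α=1/2) → [129/2, 107/2, 17/2]
+L4 (α=3/4) → [1017/8, 881/8, 1289/8]
+L5 (α=1/3) → [483/4, 575/4, 567/4]
+L6 (α=2/5) → [1993/20, 2717/20, 2541/20]
+L7 (α=3/4) → [9013/80, 17237/80, 15021/80]
+L8 (α=1/2) → [21413/160, 20917/160, 23101/160]
rounded: [134, 131, 144]

(0,0) stack=L1,L4,L5,L6,L7,L8; from [0,0,0]:
L1 α=2/5: [228/5, 68, 426/5]
L4 α=2/3: [868/15, 518/3, 672/5]
L5 α=2/3: [958/45, 1310/9, 712/15]
L6 α=2/3: [3028/135, 2696/27, 832/45]
L7 α=5/7: [159956/945, 24697/189, 24839/315]
L8 α=3/4: [93854/945, 15467/378, 106447/630]
→ [99, 41, 169]

(0,1) stack=L1,L4,L5,L6,L7,L8; from [0,0,0]:
+L1 (α=4/7) → [764/7, 464/7, 576/7]
+L4 (α=2/3) → [712/7, 2312/21, 402/7]
+L5 (α=2/5) → [570/7, 3586/35, 3614/35]
+L6 (α=1/4) → [1345/14, 16183/140, 16197/140]
+L7 (α=3/8) → [9455/112, 18283/224, 21489/224]
+L8 (α=4/5) → [28719/560, 107883/1120, 157681/1120]
→ [51, 96, 141]


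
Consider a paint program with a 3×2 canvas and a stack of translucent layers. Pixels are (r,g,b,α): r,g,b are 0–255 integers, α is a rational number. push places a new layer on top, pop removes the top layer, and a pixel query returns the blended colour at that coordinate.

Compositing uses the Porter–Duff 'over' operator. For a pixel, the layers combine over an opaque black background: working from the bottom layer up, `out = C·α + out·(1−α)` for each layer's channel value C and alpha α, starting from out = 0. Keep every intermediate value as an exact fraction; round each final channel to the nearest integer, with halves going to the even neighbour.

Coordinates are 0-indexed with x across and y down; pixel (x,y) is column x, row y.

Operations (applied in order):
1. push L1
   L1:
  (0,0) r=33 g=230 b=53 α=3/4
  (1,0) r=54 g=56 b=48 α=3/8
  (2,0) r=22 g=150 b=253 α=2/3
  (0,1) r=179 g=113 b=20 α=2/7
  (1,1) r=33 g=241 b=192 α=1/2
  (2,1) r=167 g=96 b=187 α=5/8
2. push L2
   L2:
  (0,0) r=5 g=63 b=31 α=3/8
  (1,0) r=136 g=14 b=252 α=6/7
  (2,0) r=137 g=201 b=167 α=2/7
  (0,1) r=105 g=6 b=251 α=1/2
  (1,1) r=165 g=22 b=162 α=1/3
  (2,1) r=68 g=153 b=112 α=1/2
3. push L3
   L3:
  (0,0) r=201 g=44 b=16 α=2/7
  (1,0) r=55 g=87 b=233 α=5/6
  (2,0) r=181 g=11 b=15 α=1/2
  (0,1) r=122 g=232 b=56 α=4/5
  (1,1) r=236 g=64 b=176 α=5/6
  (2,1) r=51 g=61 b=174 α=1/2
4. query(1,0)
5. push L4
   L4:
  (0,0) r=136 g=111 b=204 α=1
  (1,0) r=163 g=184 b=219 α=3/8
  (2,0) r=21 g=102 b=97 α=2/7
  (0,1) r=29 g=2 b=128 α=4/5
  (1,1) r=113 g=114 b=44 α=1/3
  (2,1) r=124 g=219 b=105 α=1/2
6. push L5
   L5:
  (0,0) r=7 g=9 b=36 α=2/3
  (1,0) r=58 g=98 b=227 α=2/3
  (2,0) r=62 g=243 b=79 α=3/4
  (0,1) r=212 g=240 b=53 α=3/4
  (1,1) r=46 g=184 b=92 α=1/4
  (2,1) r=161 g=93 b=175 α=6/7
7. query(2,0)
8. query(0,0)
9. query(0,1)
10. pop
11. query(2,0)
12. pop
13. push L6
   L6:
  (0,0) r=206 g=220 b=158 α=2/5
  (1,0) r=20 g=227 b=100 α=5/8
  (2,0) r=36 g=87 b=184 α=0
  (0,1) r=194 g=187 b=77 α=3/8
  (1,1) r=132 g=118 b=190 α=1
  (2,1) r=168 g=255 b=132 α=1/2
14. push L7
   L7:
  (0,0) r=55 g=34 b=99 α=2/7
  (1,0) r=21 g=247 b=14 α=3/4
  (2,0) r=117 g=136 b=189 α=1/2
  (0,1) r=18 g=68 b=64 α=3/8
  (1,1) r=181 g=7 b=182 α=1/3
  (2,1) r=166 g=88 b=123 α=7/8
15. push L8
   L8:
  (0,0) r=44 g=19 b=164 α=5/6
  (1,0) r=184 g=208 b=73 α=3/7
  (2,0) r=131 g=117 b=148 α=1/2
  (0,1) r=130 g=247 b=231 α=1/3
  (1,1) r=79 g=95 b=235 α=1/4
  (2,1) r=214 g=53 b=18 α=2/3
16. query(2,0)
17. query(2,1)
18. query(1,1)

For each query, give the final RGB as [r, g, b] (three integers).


at x=1,y=0 over L1,L2,L3:
L1 α=3/8: [81/4, 21, 18]
L2 α=6/7: [3345/28, 15, 1530/7]
L3 α=5/6: [11045/168, 75, 9685/42]
rounded: [66, 75, 231]

(2,0) stack=L1,L2,L3,L4,L5; from [0,0,0]:
L1 α=2/3: [44/3, 100, 506/3]
L2 α=2/7: [1042/21, 902/7, 3532/21]
L3 α=1/2: [4843/42, 979/14, 3847/42]
L4 α=2/7: [25979/294, 7751/98, 27383/294]
L5 α=3/4: [80663/1176, 79193/392, 97061/1176]
→ [69, 202, 83]

(0,0) stack=L1,L2,L3,L4,L5; from [0,0,0]:
after L1 α=3/4: [99/4, 345/2, 159/4]
after L2 α=3/8: [555/32, 2103/16, 1167/32]
after L3 α=2/7: [15639/224, 11923/112, 6859/224]
after L4 α=1: [136, 111, 204]
after L5 α=2/3: [50, 43, 92]
= [50, 43, 92]

(0,1) stack=L1,L2,L3,L4,L5; from [0,0,0]:
+L1 (α=2/7) → [358/7, 226/7, 40/7]
+L2 (α=1/2) → [1093/14, 134/7, 1797/14]
+L3 (α=4/5) → [1585/14, 1326/7, 4933/70]
+L4 (α=4/5) → [3209/70, 1382/35, 40773/350]
+L5 (α=3/4) → [47729/280, 13291/70, 96423/1400]
rounded: [170, 190, 69]

at x=2,y=0 over L1,L2,L3,L4:
after L1 α=2/3: [44/3, 100, 506/3]
after L2 α=2/7: [1042/21, 902/7, 3532/21]
after L3 α=1/2: [4843/42, 979/14, 3847/42]
after L4 α=2/7: [25979/294, 7751/98, 27383/294]
rounded: [88, 79, 93]

(2,0) stack=L1,L2,L3,L6,L7,L8; from [0,0,0]:
L1 α=2/3: [44/3, 100, 506/3]
L2 α=2/7: [1042/21, 902/7, 3532/21]
L3 α=1/2: [4843/42, 979/14, 3847/42]
L6 α=0: [4843/42, 979/14, 3847/42]
L7 α=1/2: [9757/84, 2883/28, 11785/84]
L8 α=1/2: [20761/168, 6159/56, 24217/168]
→ [124, 110, 144]

at x=2,y=1 over L1,L2,L3,L6,L7,L8:
L1 α=5/8: [835/8, 60, 935/8]
L2 α=1/2: [1379/16, 213/2, 1831/16]
L3 α=1/2: [2195/32, 335/4, 4615/32]
L6 α=1/2: [7571/64, 1355/8, 8839/64]
L7 α=7/8: [81939/512, 6283/64, 63943/512]
L8 α=2/3: [301075/1536, 13067/192, 82375/1536]
= [196, 68, 54]

at x=1,y=1 over L1,L2,L3,L6,L7,L8:
after L1 α=1/2: [33/2, 241/2, 96]
after L2 α=1/3: [66, 263/3, 118]
after L3 α=5/6: [623/3, 1223/18, 499/3]
after L6 α=1: [132, 118, 190]
after L7 α=1/3: [445/3, 81, 562/3]
after L8 α=1/4: [131, 169/2, 797/4]
→ [131, 84, 199]


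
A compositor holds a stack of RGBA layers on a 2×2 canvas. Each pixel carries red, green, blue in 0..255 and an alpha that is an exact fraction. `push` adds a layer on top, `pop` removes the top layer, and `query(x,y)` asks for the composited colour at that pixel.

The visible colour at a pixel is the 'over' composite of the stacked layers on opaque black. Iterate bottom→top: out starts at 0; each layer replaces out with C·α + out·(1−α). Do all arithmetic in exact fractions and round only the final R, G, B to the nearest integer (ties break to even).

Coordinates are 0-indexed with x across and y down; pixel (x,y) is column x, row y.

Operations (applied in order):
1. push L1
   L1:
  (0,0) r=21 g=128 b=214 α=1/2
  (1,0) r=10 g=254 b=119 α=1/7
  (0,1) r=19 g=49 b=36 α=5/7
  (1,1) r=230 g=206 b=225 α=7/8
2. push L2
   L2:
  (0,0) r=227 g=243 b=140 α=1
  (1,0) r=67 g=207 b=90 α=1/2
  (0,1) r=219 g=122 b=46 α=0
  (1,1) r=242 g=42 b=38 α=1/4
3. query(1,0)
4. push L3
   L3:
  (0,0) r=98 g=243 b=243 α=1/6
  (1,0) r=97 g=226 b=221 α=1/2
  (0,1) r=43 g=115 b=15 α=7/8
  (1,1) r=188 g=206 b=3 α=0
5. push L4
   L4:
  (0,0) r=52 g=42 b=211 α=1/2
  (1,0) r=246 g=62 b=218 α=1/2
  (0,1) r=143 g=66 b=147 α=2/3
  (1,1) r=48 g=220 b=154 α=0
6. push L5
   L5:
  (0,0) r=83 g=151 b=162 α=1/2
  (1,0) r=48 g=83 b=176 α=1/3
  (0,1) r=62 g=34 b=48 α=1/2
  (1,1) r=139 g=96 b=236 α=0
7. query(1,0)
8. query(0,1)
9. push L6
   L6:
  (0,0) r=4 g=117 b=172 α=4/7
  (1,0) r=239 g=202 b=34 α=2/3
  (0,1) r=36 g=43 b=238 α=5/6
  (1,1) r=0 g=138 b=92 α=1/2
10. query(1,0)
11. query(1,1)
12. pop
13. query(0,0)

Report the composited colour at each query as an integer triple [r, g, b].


(1,0) stack=L1,L2; from [0,0,0]:
+L1 (α=1/7) → [10/7, 254/7, 17]
+L2 (α=1/2) → [479/14, 1703/14, 107/2]
→ [34, 122, 54]

(1,0) stack=L1,L2,L3,L4,L5; from [0,0,0]:
L1 α=1/7: [10/7, 254/7, 17]
L2 α=1/2: [479/14, 1703/14, 107/2]
L3 α=1/2: [1837/28, 4867/28, 549/4]
L4 α=1/2: [8725/56, 6603/56, 1421/8]
L5 α=1/3: [10069/84, 8927/84, 2125/12]
rounded: [120, 106, 177]

(0,1) stack=L1,L2,L3,L4,L5; from [0,0,0]:
L1 α=5/7: [95/7, 35, 180/7]
L2 α=0: [95/7, 35, 180/7]
L3 α=7/8: [1101/28, 105, 915/56]
L4 α=2/3: [9109/84, 79, 5793/56]
L5 α=1/2: [14317/168, 113/2, 8481/112]
rounded: [85, 56, 76]

at x=1,y=0 over L1,L2,L3,L4,L5,L6:
after L1 α=1/7: [10/7, 254/7, 17]
after L2 α=1/2: [479/14, 1703/14, 107/2]
after L3 α=1/2: [1837/28, 4867/28, 549/4]
after L4 α=1/2: [8725/56, 6603/56, 1421/8]
after L5 α=1/3: [10069/84, 8927/84, 2125/12]
after L6 α=2/3: [50221/252, 42863/252, 2941/36]
→ [199, 170, 82]

query (1,1) [L1,L2,L3,L4,L5,L6] — begin 0,0,0
+L1 (α=7/8) → [805/4, 721/4, 1575/8]
+L2 (α=1/4) → [3383/16, 2331/16, 5029/32]
+L3 (α=0) → [3383/16, 2331/16, 5029/32]
+L4 (α=0) → [3383/16, 2331/16, 5029/32]
+L5 (α=0) → [3383/16, 2331/16, 5029/32]
+L6 (α=1/2) → [3383/32, 4539/32, 7973/64]
= [106, 142, 125]

at x=0,y=0 over L1,L2,L3,L4,L5:
+L1 (α=1/2) → [21/2, 64, 107]
+L2 (α=1) → [227, 243, 140]
+L3 (α=1/6) → [411/2, 243, 943/6]
+L4 (α=1/2) → [515/4, 285/2, 2209/12]
+L5 (α=1/2) → [847/8, 587/4, 4153/24]
→ [106, 147, 173]


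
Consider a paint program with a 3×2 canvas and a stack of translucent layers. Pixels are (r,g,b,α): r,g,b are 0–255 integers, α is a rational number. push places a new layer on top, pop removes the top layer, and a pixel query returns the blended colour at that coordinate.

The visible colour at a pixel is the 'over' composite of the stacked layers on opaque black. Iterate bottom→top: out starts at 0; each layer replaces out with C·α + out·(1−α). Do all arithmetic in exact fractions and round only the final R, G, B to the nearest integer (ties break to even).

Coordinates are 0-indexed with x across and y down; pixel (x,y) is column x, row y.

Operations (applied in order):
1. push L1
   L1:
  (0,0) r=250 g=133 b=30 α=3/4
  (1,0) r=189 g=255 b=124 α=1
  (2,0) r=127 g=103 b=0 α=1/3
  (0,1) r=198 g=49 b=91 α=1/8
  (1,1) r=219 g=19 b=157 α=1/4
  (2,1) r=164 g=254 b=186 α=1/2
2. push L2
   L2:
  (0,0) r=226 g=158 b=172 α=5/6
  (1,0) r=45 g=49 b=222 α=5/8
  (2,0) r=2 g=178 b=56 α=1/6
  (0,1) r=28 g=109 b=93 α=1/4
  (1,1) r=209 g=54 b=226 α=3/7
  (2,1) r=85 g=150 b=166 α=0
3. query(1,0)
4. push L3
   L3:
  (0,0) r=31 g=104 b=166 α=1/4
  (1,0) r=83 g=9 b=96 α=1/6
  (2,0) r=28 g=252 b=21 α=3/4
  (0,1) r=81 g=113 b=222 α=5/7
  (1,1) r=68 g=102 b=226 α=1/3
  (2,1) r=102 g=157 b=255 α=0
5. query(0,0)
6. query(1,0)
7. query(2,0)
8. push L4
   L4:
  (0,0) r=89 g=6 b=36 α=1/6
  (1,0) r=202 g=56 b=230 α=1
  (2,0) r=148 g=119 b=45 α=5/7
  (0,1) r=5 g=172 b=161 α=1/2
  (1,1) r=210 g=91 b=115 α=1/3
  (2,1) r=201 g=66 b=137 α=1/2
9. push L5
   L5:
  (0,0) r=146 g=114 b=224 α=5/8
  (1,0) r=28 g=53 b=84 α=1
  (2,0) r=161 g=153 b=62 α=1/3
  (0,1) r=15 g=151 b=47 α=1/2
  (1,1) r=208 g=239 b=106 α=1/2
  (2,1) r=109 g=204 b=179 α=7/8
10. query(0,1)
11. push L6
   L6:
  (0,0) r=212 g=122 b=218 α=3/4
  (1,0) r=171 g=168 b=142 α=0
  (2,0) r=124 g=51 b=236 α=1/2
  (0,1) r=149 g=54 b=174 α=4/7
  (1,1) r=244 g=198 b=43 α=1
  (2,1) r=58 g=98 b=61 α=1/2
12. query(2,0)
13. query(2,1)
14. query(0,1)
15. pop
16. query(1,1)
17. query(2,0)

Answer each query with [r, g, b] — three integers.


query (1,0) [L1,L2] — begin 0,0,0
+L1 (α=1) → [189, 255, 124]
+L2 (α=5/8) → [99, 505/4, 741/4]
rounded: [99, 126, 185]

query (0,0) [L1,L2,L3] — begin 0,0,0
L1 α=3/4: [375/2, 399/4, 45/2]
L2 α=5/6: [2635/12, 3559/24, 1765/12]
L3 α=1/4: [2759/16, 4391/32, 2429/16]
rounded: [172, 137, 152]

(1,0) stack=L1,L2,L3; from [0,0,0]:
+L1 (α=1) → [189, 255, 124]
+L2 (α=5/8) → [99, 505/4, 741/4]
+L3 (α=1/6) → [289/3, 2561/24, 1363/8]
rounded: [96, 107, 170]

(2,0) stack=L1,L2,L3; from [0,0,0]:
after L1 α=1/3: [127/3, 103/3, 0]
after L2 α=1/6: [641/18, 1049/18, 28/3]
after L3 α=3/4: [2153/72, 14657/72, 217/12]
→ [30, 204, 18]

(0,1) stack=L1,L2,L3,L4,L5; from [0,0,0]:
after L1 α=1/8: [99/4, 49/8, 91/8]
after L2 α=1/4: [409/16, 1019/32, 1017/32]
after L3 α=5/7: [3649/56, 1437/16, 18777/112]
after L4 α=1/2: [3929/112, 4189/32, 36809/224]
after L5 α=1/2: [5609/224, 9021/64, 47337/448]
rounded: [25, 141, 106]

(2,0) stack=L1,L2,L3,L4,L5,L6; from [0,0,0]:
L1 α=1/3: [127/3, 103/3, 0]
L2 α=1/6: [641/18, 1049/18, 28/3]
L3 α=3/4: [2153/72, 14657/72, 217/12]
L4 α=5/7: [28793/252, 36077/252, 1567/42]
L5 α=1/3: [49079/378, 55355/378, 2869/63]
L6 α=1/2: [95951/756, 74633/756, 17737/126]
= [127, 99, 141]

(2,1) stack=L1,L2,L3,L4,L5,L6; from [0,0,0]:
L1 α=1/2: [82, 127, 93]
L2 α=0: [82, 127, 93]
L3 α=0: [82, 127, 93]
L4 α=1/2: [283/2, 193/2, 115]
L5 α=7/8: [1809/16, 3049/16, 171]
L6 α=1/2: [2737/32, 4617/32, 116]
→ [86, 144, 116]

query (0,1) [L1,L2,L3,L4,L5,L6] — begin 0,0,0
+L1 (α=1/8) → [99/4, 49/8, 91/8]
+L2 (α=1/4) → [409/16, 1019/32, 1017/32]
+L3 (α=5/7) → [3649/56, 1437/16, 18777/112]
+L4 (α=1/2) → [3929/112, 4189/32, 36809/224]
+L5 (α=1/2) → [5609/224, 9021/64, 47337/448]
+L6 (α=4/7) → [150331/1568, 5841/64, 453819/3136]
= [96, 91, 145]

at x=1,y=1 over L1,L2,L3,L4,L5:
L1 α=1/4: [219/4, 19/4, 157/4]
L2 α=3/7: [846/7, 181/7, 835/7]
L3 α=1/3: [2168/21, 1076/21, 1084/7]
L4 α=1/3: [8746/63, 4063/63, 991/7]
L5 α=1/2: [10925/63, 9560/63, 1733/14]
→ [173, 152, 124]

query (2,0) [L1,L2,L3,L4,L5] — begin 0,0,0
+L1 (α=1/3) → [127/3, 103/3, 0]
+L2 (α=1/6) → [641/18, 1049/18, 28/3]
+L3 (α=3/4) → [2153/72, 14657/72, 217/12]
+L4 (α=5/7) → [28793/252, 36077/252, 1567/42]
+L5 (α=1/3) → [49079/378, 55355/378, 2869/63]
rounded: [130, 146, 46]


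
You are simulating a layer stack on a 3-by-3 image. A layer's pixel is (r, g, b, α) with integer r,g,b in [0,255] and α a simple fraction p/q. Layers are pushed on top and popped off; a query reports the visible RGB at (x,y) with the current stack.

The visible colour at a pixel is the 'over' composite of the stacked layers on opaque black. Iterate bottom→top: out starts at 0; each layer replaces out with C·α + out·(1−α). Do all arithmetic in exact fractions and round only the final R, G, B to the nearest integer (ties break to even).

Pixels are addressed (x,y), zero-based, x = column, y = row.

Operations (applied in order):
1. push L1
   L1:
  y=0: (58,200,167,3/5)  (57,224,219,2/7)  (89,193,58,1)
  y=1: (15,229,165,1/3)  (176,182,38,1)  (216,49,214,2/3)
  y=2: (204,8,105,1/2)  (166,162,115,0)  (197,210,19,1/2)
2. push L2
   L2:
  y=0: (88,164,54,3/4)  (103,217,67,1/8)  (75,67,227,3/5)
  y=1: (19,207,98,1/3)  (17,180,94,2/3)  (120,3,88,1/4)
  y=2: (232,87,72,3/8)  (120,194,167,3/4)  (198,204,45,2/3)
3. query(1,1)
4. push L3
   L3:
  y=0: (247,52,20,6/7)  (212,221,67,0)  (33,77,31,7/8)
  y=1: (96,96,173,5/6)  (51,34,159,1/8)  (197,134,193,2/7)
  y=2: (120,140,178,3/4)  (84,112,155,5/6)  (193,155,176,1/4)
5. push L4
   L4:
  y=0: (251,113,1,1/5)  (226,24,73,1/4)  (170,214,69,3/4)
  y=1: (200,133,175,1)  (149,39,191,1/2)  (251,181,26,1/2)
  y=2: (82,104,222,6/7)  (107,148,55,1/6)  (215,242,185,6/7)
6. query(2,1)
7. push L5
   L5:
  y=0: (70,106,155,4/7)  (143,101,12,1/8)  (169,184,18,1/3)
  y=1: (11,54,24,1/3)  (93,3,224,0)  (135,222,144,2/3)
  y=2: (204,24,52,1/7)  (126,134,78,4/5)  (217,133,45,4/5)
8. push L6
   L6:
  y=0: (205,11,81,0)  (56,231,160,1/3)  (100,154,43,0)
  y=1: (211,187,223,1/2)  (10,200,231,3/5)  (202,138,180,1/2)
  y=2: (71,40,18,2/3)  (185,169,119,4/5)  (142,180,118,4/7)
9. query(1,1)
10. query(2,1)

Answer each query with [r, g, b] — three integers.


(1,1) stack=L1,L2; from [0,0,0]:
L1 α=1: [176, 182, 38]
L2 α=2/3: [70, 542/3, 226/3]
→ [70, 181, 75]

query (2,1) [L1,L2,L3,L4] — begin 0,0,0
after L1 α=2/3: [144, 98/3, 428/3]
after L2 α=1/4: [138, 101/4, 129]
after L3 α=2/7: [1084/7, 1577/28, 1031/7]
after L4 α=1/2: [2841/14, 6645/56, 1213/14]
rounded: [203, 119, 87]

at x=1,y=1 over L1,L2,L3,L4,L5,L6:
after L1 α=1: [176, 182, 38]
after L2 α=2/3: [70, 542/3, 226/3]
after L3 α=1/8: [541/8, 487/3, 2059/24]
after L4 α=1/2: [1733/16, 302/3, 6643/48]
after L5 α=0: [1733/16, 302/3, 6643/48]
after L6 α=3/5: [1973/40, 2404/15, 4655/24]
rounded: [49, 160, 194]

at x=2,y=1 over L1,L2,L3,L4,L5,L6:
L1 α=2/3: [144, 98/3, 428/3]
L2 α=1/4: [138, 101/4, 129]
L3 α=2/7: [1084/7, 1577/28, 1031/7]
L4 α=1/2: [2841/14, 6645/56, 1213/14]
L5 α=2/3: [2207/14, 10503/56, 5245/42]
L6 α=1/2: [5035/28, 18231/112, 12805/84]
→ [180, 163, 152]


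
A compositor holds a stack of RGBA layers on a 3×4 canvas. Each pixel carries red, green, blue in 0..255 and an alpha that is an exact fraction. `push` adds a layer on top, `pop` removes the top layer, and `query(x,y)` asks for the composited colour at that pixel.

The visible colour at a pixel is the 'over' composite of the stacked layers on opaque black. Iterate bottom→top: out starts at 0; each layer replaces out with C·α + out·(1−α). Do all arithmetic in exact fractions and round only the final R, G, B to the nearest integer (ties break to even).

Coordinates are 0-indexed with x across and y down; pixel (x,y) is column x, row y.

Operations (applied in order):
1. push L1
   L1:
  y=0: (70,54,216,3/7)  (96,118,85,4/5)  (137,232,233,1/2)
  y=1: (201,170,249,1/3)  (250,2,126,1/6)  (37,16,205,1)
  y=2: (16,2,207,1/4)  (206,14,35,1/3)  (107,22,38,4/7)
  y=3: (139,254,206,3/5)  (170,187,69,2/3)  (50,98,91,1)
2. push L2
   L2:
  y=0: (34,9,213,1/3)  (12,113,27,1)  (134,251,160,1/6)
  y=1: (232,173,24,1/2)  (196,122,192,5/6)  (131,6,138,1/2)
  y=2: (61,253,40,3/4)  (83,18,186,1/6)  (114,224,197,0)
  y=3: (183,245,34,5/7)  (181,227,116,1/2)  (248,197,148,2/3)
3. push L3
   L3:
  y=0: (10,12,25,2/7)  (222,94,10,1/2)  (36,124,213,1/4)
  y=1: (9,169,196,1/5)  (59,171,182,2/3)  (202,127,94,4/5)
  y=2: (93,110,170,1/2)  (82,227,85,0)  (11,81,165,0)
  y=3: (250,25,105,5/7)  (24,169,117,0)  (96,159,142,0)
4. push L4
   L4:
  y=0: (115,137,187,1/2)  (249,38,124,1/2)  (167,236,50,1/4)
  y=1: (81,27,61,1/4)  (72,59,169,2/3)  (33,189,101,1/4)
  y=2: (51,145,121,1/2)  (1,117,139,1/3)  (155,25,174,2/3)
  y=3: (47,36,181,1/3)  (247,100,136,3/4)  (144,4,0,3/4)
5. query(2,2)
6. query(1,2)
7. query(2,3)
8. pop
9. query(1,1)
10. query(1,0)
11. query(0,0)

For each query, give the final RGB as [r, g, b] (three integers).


query (2,2) [L1,L2,L3,L4] — begin 0,0,0
after L1 α=4/7: [428/7, 88/7, 152/7]
after L2 α=0: [428/7, 88/7, 152/7]
after L3 α=0: [428/7, 88/7, 152/7]
after L4 α=2/3: [866/7, 146/7, 2588/21]
= [124, 21, 123]

query (1,2) [L1,L2,L3,L4] — begin 0,0,0
+L1 (α=1/3) → [206/3, 14/3, 35/3]
+L2 (α=1/6) → [1279/18, 62/9, 733/18]
+L3 (α=0) → [1279/18, 62/9, 733/18]
+L4 (α=1/3) → [1288/27, 1177/27, 1984/27]
→ [48, 44, 73]

query (2,3) [L1,L2,L3,L4] — begin 0,0,0
+L1 (α=1) → [50, 98, 91]
+L2 (α=2/3) → [182, 164, 129]
+L3 (α=0) → [182, 164, 129]
+L4 (α=3/4) → [307/2, 44, 129/4]
= [154, 44, 32]

query (1,1) [L1,L2,L3] — begin 0,0,0
after L1 α=1/6: [125/3, 1/3, 21]
after L2 α=5/6: [3065/18, 1831/18, 327/2]
after L3 α=2/3: [5189/54, 7987/54, 1055/6]
rounded: [96, 148, 176]

(1,0) stack=L1,L2,L3; from [0,0,0]:
after L1 α=4/5: [384/5, 472/5, 68]
after L2 α=1: [12, 113, 27]
after L3 α=1/2: [117, 207/2, 37/2]
rounded: [117, 104, 18]

query (0,0) [L1,L2,L3] — begin 0,0,0
+L1 (α=3/7) → [30, 162/7, 648/7]
+L2 (α=1/3) → [94/3, 129/7, 929/7]
+L3 (α=2/7) → [530/21, 813/49, 4995/49]
= [25, 17, 102]


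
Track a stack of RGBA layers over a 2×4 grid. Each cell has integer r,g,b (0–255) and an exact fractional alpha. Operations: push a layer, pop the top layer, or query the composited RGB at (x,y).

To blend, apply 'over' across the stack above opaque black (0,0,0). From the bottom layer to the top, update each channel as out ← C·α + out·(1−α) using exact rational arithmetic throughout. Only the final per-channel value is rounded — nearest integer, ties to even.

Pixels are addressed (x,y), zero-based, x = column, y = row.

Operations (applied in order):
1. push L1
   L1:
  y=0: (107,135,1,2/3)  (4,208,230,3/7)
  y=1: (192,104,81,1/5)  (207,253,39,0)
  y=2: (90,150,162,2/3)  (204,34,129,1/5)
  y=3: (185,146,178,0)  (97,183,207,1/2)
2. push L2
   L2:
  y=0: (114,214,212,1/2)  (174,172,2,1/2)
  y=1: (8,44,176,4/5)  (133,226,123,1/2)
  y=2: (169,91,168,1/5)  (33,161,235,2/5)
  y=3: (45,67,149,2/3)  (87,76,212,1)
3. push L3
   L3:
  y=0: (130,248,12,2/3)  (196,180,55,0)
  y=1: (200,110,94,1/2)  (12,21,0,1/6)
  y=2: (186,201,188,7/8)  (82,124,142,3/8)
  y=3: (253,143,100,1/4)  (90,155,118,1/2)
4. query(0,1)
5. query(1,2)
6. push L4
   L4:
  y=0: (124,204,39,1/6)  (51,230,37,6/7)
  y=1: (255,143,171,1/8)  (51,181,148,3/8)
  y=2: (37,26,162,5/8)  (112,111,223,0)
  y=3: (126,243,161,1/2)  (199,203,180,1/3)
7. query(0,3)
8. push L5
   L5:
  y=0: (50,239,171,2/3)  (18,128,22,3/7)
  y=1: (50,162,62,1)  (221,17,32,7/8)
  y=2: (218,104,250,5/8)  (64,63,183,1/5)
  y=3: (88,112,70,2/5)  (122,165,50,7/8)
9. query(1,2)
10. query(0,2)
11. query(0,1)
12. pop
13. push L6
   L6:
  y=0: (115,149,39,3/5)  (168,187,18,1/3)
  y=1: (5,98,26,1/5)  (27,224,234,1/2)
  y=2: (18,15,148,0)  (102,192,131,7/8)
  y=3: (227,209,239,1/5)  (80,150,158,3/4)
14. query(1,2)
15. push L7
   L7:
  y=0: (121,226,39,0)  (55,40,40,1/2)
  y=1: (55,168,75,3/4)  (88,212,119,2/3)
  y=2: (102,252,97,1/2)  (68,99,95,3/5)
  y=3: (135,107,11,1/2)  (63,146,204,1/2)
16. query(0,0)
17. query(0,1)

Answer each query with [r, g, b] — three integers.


(0,1) stack=L1,L2,L3; from [0,0,0]:
L1 α=1/5: [192/5, 104/5, 81/5]
L2 α=4/5: [352/25, 984/25, 3601/25]
L3 α=1/2: [2676/25, 1867/25, 5951/50]
rounded: [107, 75, 119]

(1,2) stack=L1,L2,L3; from [0,0,0]:
+L1 (α=1/5) → [204/5, 34/5, 129/5]
+L2 (α=2/5) → [942/25, 1712/25, 2737/25]
+L3 (α=3/8) → [543/10, 893/10, 4867/40]
= [54, 89, 122]

(0,3) stack=L1,L2,L3,L4; from [0,0,0]:
after L1 α=0: [0, 0, 0]
after L2 α=2/3: [30, 134/3, 298/3]
after L3 α=1/4: [343/4, 277/4, 199/2]
after L4 α=1/2: [847/8, 1249/8, 521/4]
rounded: [106, 156, 130]

at x=1,y=2 over L1,L2,L3,L4,L5:
+L1 (α=1/5) → [204/5, 34/5, 129/5]
+L2 (α=2/5) → [942/25, 1712/25, 2737/25]
+L3 (α=3/8) → [543/10, 893/10, 4867/40]
+L4 (α=0) → [543/10, 893/10, 4867/40]
+L5 (α=1/5) → [1406/25, 2101/25, 6697/50]
→ [56, 84, 134]

(0,2) stack=L1,L2,L3,L4,L5; from [0,0,0]:
after L1 α=2/3: [60, 100, 108]
after L2 α=1/5: [409/5, 491/5, 120]
after L3 α=7/8: [6919/40, 3763/20, 359/2]
after L4 α=5/8: [28157/320, 13889/160, 2697/16]
after L5 α=5/8: [433271/2560, 124867/1280, 28091/128]
rounded: [169, 98, 219]

query (0,1) [L1,L2,L3,L4,L5] — begin 0,0,0
after L1 α=1/5: [192/5, 104/5, 81/5]
after L2 α=4/5: [352/25, 984/25, 3601/25]
after L3 α=1/2: [2676/25, 1867/25, 5951/50]
after L4 α=1/8: [25107/200, 4161/50, 50207/400]
after L5 α=1: [50, 162, 62]
= [50, 162, 62]

query (1,2) [L1,L2,L3,L4,L6] — begin 0,0,0
+L1 (α=1/5) → [204/5, 34/5, 129/5]
+L2 (α=2/5) → [942/25, 1712/25, 2737/25]
+L3 (α=3/8) → [543/10, 893/10, 4867/40]
+L4 (α=0) → [543/10, 893/10, 4867/40]
+L6 (α=7/8) → [7683/80, 14333/80, 41547/320]
rounded: [96, 179, 130]

(0,0) stack=L1,L2,L3,L4,L6,L7; from [0,0,0]:
after L1 α=2/3: [214/3, 90, 2/3]
after L2 α=1/2: [278/3, 152, 319/3]
after L3 α=2/3: [1058/9, 216, 391/9]
after L4 α=1/6: [3203/27, 214, 1153/27]
after L6 α=3/5: [15721/135, 175, 1093/27]
after L7 α=0: [15721/135, 175, 1093/27]
= [116, 175, 40]

(0,1) stack=L1,L2,L3,L4,L6,L7; from [0,0,0]:
after L1 α=1/5: [192/5, 104/5, 81/5]
after L2 α=4/5: [352/25, 984/25, 3601/25]
after L3 α=1/2: [2676/25, 1867/25, 5951/50]
after L4 α=1/8: [25107/200, 4161/50, 50207/400]
after L6 α=1/5: [25357/250, 10772/125, 52807/500]
after L7 α=3/4: [66607/1000, 18443/125, 165307/2000]
= [67, 148, 83]


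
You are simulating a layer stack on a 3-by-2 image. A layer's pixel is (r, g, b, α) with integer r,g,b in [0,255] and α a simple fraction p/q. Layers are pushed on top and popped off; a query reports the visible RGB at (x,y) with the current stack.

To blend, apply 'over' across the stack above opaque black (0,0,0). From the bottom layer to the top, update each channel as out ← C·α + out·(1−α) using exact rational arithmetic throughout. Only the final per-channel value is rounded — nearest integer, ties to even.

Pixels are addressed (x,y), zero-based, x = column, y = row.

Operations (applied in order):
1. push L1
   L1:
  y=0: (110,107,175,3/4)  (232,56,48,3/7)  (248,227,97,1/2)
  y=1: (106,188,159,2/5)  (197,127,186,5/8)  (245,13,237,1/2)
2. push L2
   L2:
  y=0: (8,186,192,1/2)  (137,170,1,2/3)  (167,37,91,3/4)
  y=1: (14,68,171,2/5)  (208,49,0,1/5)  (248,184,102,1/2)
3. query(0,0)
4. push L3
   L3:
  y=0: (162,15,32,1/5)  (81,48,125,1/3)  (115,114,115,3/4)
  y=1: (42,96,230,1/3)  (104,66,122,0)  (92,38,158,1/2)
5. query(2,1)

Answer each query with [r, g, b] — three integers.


query (0,0) [L1,L2] — begin 0,0,0
L1 α=3/4: [165/2, 321/4, 525/4]
L2 α=1/2: [181/4, 1065/8, 1293/8]
→ [45, 133, 162]

at x=2,y=1 over L1,L2,L3:
after L1 α=1/2: [245/2, 13/2, 237/2]
after L2 α=1/2: [741/4, 381/4, 441/4]
after L3 α=1/2: [1109/8, 533/8, 1073/8]
= [139, 67, 134]


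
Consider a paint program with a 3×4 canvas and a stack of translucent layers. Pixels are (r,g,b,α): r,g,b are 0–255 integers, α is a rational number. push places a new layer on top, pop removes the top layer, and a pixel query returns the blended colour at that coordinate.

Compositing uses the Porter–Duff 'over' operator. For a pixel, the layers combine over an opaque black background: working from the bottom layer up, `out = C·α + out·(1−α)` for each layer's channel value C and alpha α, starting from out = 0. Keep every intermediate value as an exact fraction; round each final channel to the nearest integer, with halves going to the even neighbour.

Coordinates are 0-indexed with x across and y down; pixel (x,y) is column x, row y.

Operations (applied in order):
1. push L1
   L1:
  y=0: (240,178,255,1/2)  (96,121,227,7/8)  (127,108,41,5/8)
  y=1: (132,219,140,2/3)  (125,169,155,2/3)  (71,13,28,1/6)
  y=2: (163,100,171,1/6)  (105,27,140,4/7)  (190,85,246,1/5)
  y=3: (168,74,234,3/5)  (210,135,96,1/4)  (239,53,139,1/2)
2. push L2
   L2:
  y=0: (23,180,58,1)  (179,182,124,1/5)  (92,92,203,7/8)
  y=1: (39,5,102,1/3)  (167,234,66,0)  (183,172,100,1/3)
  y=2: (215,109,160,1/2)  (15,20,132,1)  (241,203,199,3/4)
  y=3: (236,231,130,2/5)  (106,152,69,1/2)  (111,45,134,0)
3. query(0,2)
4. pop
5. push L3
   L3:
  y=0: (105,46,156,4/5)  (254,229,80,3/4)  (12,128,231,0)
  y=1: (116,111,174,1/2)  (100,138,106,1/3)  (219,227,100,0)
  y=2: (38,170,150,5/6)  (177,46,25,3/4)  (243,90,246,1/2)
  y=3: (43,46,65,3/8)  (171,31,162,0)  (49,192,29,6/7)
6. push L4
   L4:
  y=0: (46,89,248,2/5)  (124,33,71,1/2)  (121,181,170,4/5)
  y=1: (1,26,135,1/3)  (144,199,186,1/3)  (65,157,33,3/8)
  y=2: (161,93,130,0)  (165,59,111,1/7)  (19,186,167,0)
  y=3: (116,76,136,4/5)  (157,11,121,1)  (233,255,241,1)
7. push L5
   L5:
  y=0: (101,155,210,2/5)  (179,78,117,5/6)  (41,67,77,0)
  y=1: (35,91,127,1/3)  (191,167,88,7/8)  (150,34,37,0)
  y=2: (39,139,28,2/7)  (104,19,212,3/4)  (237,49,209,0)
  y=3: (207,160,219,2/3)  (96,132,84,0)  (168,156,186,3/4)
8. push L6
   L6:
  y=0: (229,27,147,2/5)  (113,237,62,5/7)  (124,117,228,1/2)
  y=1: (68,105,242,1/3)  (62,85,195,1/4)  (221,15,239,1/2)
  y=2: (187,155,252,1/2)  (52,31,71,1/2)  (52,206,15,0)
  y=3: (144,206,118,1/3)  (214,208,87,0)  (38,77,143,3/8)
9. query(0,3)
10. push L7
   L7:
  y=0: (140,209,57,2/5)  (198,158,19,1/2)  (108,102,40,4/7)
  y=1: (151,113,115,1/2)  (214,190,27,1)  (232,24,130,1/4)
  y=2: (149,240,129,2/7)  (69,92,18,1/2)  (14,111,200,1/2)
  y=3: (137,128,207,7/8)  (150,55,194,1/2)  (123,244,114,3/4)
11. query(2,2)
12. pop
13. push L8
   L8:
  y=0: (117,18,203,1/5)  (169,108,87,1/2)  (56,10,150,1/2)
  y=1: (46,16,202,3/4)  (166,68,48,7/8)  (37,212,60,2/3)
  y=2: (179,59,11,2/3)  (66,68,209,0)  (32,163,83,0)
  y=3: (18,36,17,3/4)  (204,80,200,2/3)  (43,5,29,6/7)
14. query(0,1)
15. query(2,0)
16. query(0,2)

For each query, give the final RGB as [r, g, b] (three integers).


query (0,2) [L1,L2] — begin 0,0,0
L1 α=1/6: [163/6, 50/3, 57/2]
L2 α=1/2: [1453/12, 377/6, 377/4]
rounded: [121, 63, 94]

at x=0,y=3 over L1,L3,L4,L5,L6:
L1 α=3/5: [504/5, 222/5, 702/5]
L3 α=3/8: [633/8, 45, 897/8]
L4 α=4/5: [869/8, 349/5, 5249/40]
L5 α=2/3: [4181/24, 1949/15, 22769/120]
L6 α=1/3: [5909/36, 6988/45, 29849/180]
→ [164, 155, 166]

at x=2,y=2 over L1,L3,L4,L5,L6,L7:
+L1 (α=1/5) → [38, 17, 246/5]
+L3 (α=1/2) → [281/2, 107/2, 738/5]
+L4 (α=0) → [281/2, 107/2, 738/5]
+L5 (α=0) → [281/2, 107/2, 738/5]
+L6 (α=0) → [281/2, 107/2, 738/5]
+L7 (α=1/2) → [309/4, 329/4, 869/5]
rounded: [77, 82, 174]

(0,1) stack=L1,L3,L4,L5,L6,L8; from [0,0,0]:
+L1 (α=2/3) → [88, 146, 280/3]
+L3 (α=1/2) → [102, 257/2, 401/3]
+L4 (α=1/3) → [205/3, 283/3, 1207/9]
+L5 (α=1/3) → [515/9, 839/9, 3557/27]
+L6 (α=1/3) → [1642/27, 2623/27, 13648/81]
+L8 (α=3/4) → [1342/27, 3919/108, 31367/162]
→ [50, 36, 194]

(2,0) stack=L1,L3,L4,L5,L6,L8; from [0,0,0]:
+L1 (α=5/8) → [635/8, 135/2, 205/8]
+L3 (α=0) → [635/8, 135/2, 205/8]
+L4 (α=4/5) → [4507/40, 1583/10, 1129/8]
+L5 (α=0) → [4507/40, 1583/10, 1129/8]
+L6 (α=1/2) → [9467/80, 2753/20, 2953/16]
+L8 (α=1/2) → [13947/160, 2953/40, 5353/32]
→ [87, 74, 167]

query (0,2) [L1,L3,L4,L5,L6,L8] — begin 0,0,0
after L1 α=1/6: [163/6, 50/3, 57/2]
after L3 α=5/6: [1303/36, 1300/9, 519/4]
after L4 α=0: [1303/36, 1300/9, 519/4]
after L5 α=2/7: [9323/252, 1286/9, 2819/28]
after L6 α=1/2: [56447/504, 2681/18, 9875/56]
after L8 α=2/3: [236879/1512, 4805/54, 11107/168]
→ [157, 89, 66]


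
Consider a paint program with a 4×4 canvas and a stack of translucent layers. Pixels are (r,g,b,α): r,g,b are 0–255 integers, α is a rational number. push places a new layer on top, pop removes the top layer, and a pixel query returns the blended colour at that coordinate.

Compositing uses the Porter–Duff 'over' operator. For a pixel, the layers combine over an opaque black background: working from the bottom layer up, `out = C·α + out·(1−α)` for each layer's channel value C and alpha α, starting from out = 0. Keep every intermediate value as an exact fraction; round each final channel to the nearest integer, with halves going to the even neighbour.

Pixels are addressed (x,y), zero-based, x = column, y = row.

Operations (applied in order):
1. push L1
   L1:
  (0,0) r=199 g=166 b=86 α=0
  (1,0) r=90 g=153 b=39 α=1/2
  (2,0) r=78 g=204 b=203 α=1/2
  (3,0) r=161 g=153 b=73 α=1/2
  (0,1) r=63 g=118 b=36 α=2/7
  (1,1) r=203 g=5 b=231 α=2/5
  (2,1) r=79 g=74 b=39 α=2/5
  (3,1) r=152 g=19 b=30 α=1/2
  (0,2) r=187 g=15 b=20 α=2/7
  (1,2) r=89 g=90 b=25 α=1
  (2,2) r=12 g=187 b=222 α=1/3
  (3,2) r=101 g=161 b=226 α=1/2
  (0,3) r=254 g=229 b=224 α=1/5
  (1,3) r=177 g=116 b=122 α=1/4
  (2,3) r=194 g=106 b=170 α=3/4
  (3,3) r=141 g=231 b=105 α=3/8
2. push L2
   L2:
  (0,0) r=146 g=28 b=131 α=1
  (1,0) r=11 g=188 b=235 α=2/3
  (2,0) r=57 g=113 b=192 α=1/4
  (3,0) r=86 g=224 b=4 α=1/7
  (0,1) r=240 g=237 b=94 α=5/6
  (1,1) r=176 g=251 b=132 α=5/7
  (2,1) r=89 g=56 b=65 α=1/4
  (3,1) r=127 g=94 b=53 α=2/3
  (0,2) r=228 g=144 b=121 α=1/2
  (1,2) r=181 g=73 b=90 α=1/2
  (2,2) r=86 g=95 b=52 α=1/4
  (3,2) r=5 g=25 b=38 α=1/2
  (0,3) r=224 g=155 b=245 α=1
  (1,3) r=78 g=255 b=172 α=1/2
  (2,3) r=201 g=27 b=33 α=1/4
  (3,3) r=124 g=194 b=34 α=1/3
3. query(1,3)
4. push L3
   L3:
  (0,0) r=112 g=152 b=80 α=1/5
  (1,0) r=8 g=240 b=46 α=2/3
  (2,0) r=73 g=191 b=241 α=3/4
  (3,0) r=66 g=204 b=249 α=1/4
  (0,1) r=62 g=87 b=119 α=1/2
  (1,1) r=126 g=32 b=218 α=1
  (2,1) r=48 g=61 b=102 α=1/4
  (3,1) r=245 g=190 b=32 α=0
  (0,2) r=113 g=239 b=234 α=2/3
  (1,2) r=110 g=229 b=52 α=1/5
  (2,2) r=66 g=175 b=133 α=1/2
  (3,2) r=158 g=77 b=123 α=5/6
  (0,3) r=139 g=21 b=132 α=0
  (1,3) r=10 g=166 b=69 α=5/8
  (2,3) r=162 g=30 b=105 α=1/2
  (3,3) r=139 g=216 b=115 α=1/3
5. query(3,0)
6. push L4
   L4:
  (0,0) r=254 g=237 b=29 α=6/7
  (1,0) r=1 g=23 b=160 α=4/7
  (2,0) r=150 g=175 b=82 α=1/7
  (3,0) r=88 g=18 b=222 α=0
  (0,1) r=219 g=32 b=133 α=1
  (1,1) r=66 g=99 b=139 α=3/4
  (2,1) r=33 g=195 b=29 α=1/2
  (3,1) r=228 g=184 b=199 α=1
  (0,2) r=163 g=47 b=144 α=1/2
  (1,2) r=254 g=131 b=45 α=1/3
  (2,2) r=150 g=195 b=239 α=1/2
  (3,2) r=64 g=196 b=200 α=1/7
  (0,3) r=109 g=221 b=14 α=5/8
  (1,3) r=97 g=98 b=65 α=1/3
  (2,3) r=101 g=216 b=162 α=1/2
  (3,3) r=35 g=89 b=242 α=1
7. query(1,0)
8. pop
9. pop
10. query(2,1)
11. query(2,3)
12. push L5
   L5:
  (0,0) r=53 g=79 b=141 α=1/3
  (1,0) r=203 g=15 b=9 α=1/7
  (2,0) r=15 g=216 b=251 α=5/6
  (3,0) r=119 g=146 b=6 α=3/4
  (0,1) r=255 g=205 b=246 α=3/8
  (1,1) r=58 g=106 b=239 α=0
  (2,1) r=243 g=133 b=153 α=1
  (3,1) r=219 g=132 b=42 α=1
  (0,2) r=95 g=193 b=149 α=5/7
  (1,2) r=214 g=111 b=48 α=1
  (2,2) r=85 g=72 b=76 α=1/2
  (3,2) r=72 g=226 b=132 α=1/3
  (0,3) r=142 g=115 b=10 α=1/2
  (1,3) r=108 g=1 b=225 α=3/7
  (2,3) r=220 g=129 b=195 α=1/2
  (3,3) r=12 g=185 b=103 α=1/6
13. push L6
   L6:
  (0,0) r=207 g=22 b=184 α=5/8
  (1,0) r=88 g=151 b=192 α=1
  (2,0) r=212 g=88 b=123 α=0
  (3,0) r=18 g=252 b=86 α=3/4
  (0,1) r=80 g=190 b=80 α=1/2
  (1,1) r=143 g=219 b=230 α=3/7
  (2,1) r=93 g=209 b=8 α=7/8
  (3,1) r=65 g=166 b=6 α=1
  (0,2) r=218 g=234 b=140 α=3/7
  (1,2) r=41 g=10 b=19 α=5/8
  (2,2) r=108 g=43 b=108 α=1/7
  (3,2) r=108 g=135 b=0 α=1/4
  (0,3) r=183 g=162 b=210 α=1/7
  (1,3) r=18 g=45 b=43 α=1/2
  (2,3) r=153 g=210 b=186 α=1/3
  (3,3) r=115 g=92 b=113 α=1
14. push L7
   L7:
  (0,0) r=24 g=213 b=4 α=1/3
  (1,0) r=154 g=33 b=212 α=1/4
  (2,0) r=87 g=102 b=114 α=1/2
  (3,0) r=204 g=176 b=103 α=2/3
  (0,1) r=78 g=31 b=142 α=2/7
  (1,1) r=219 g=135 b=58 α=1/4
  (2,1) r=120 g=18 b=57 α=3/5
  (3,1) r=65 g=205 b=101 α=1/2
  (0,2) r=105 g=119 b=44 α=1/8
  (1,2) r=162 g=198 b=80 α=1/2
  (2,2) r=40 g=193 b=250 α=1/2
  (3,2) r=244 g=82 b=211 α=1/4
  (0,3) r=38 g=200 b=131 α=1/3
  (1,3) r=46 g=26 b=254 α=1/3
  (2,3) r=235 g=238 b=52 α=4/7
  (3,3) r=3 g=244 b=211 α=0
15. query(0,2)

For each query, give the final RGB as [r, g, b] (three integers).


query (1,3) [L1,L2] — begin 0,0,0
+L1 (α=1/4) → [177/4, 29, 61/2]
+L2 (α=1/2) → [489/8, 142, 405/4]
→ [61, 142, 101]

at x=3,y=0 over L1,L2,L3:
after L1 α=1/2: [161/2, 153/2, 73/2]
after L2 α=1/7: [569/7, 683/7, 223/7]
after L3 α=1/4: [2169/28, 3477/28, 603/7]
= [77, 124, 86]

(1,0) stack=L1,L2,L3,L4; from [0,0,0]:
L1 α=1/2: [45, 153/2, 39/2]
L2 α=2/3: [67/3, 905/6, 979/6]
L3 α=2/3: [115/9, 3785/18, 1531/18]
L4 α=4/7: [127/21, 4337/42, 5371/42]
= [6, 103, 128]

at x=2,y=1 over L1,L2:
+L1 (α=2/5) → [158/5, 148/5, 78/5]
+L2 (α=1/4) → [919/20, 181/5, 559/20]
rounded: [46, 36, 28]

query (2,3) [L1,L2] — begin 0,0,0
+L1 (α=3/4) → [291/2, 159/2, 255/2]
+L2 (α=1/4) → [1275/8, 531/8, 831/8]
→ [159, 66, 104]

query (0,2) [L1,L2,L5,L6,L7] — begin 0,0,0
after L1 α=2/7: [374/7, 30/7, 40/7]
after L2 α=1/2: [985/7, 519/7, 887/14]
after L5 α=5/7: [5295/49, 7793/49, 6102/49]
after L6 α=3/7: [53226/343, 65570/343, 44988/343]
after L7 α=1/8: [58371/392, 71401/392, 5893/49]
rounded: [149, 182, 120]


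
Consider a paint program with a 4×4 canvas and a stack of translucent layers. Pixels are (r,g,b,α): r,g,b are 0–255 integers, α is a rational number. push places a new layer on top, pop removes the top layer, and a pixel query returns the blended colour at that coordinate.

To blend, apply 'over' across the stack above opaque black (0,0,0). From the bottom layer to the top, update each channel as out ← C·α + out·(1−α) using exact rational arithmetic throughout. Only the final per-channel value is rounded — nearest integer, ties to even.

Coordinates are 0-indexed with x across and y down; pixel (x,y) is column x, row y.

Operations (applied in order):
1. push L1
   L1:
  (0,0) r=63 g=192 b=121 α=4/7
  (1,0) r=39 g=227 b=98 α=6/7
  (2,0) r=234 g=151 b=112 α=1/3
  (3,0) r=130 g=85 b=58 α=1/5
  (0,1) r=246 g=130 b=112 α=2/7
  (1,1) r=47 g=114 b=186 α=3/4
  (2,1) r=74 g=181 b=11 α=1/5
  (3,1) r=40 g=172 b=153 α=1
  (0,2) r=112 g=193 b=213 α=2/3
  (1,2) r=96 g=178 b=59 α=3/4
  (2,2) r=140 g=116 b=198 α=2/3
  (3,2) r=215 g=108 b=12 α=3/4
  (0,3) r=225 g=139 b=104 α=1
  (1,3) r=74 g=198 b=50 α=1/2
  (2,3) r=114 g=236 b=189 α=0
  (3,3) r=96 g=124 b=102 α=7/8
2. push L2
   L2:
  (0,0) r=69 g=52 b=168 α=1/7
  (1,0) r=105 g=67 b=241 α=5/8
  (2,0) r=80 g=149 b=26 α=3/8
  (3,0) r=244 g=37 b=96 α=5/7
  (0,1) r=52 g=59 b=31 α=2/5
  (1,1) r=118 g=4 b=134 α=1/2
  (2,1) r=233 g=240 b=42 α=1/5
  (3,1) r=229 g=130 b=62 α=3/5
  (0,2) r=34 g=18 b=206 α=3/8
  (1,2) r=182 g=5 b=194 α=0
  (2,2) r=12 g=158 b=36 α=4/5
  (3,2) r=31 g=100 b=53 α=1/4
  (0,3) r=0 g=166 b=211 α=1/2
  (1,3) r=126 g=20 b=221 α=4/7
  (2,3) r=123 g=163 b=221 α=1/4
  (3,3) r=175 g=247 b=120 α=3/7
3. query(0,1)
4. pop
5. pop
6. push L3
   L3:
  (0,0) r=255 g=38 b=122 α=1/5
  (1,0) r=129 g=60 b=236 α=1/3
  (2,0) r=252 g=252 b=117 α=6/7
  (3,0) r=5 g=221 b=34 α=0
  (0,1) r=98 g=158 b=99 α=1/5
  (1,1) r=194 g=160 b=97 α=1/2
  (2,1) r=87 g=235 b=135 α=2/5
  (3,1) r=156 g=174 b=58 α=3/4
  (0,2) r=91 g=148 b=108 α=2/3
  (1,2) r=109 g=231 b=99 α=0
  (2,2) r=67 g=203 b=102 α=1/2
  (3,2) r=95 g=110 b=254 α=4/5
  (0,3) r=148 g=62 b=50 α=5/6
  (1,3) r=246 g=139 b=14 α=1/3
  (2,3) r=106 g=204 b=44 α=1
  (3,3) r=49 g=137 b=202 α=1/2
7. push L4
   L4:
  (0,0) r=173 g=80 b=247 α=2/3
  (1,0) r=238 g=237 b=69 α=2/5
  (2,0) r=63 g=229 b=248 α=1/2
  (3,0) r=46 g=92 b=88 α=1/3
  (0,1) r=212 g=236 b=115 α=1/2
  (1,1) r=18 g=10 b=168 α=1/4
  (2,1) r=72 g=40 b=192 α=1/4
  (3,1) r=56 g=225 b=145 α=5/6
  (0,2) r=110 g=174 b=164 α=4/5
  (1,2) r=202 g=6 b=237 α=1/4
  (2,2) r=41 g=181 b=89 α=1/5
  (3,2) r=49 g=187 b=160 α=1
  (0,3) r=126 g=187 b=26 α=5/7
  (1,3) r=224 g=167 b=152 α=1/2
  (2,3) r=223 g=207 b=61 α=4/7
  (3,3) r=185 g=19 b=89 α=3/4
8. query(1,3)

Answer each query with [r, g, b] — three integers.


(0,1) stack=L1,L2; from [0,0,0]:
+L1 (α=2/7) → [492/7, 260/7, 32]
+L2 (α=2/5) → [2204/35, 1606/35, 158/5]
= [63, 46, 32]

(1,3) stack=L3,L4; from [0,0,0]:
L3 α=1/3: [82, 139/3, 14/3]
L4 α=1/2: [153, 320/3, 235/3]
= [153, 107, 78]
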